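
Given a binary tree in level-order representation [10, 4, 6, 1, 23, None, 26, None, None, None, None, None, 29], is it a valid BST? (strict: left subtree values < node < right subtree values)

Level-order array: [10, 4, 6, 1, 23, None, 26, None, None, None, None, None, 29]
Validate using subtree bounds (lo, hi): at each node, require lo < value < hi,
then recurse left with hi=value and right with lo=value.
Preorder trace (stopping at first violation):
  at node 10 with bounds (-inf, +inf): OK
  at node 4 with bounds (-inf, 10): OK
  at node 1 with bounds (-inf, 4): OK
  at node 23 with bounds (4, 10): VIOLATION
Node 23 violates its bound: not (4 < 23 < 10).
Result: Not a valid BST


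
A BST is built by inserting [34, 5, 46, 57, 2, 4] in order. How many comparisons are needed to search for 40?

Search path for 40: 34 -> 46
Found: False
Comparisons: 2


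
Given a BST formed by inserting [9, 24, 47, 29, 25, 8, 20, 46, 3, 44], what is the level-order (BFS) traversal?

Tree insertion order: [9, 24, 47, 29, 25, 8, 20, 46, 3, 44]
Tree (level-order array): [9, 8, 24, 3, None, 20, 47, None, None, None, None, 29, None, 25, 46, None, None, 44]
BFS from the root, enqueuing left then right child of each popped node:
  queue [9] -> pop 9, enqueue [8, 24], visited so far: [9]
  queue [8, 24] -> pop 8, enqueue [3], visited so far: [9, 8]
  queue [24, 3] -> pop 24, enqueue [20, 47], visited so far: [9, 8, 24]
  queue [3, 20, 47] -> pop 3, enqueue [none], visited so far: [9, 8, 24, 3]
  queue [20, 47] -> pop 20, enqueue [none], visited so far: [9, 8, 24, 3, 20]
  queue [47] -> pop 47, enqueue [29], visited so far: [9, 8, 24, 3, 20, 47]
  queue [29] -> pop 29, enqueue [25, 46], visited so far: [9, 8, 24, 3, 20, 47, 29]
  queue [25, 46] -> pop 25, enqueue [none], visited so far: [9, 8, 24, 3, 20, 47, 29, 25]
  queue [46] -> pop 46, enqueue [44], visited so far: [9, 8, 24, 3, 20, 47, 29, 25, 46]
  queue [44] -> pop 44, enqueue [none], visited so far: [9, 8, 24, 3, 20, 47, 29, 25, 46, 44]
Result: [9, 8, 24, 3, 20, 47, 29, 25, 46, 44]


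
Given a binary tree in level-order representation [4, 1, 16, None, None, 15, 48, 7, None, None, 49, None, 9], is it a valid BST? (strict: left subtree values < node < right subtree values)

Level-order array: [4, 1, 16, None, None, 15, 48, 7, None, None, 49, None, 9]
Validate using subtree bounds (lo, hi): at each node, require lo < value < hi,
then recurse left with hi=value and right with lo=value.
Preorder trace (stopping at first violation):
  at node 4 with bounds (-inf, +inf): OK
  at node 1 with bounds (-inf, 4): OK
  at node 16 with bounds (4, +inf): OK
  at node 15 with bounds (4, 16): OK
  at node 7 with bounds (4, 15): OK
  at node 9 with bounds (7, 15): OK
  at node 48 with bounds (16, +inf): OK
  at node 49 with bounds (48, +inf): OK
No violation found at any node.
Result: Valid BST


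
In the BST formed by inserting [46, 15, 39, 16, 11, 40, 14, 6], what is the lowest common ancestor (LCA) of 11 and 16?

Tree insertion order: [46, 15, 39, 16, 11, 40, 14, 6]
Tree (level-order array): [46, 15, None, 11, 39, 6, 14, 16, 40]
In a BST, the LCA of p=11, q=16 is the first node v on the
root-to-leaf path with p <= v <= q (go left if both < v, right if both > v).
Walk from root:
  at 46: both 11 and 16 < 46, go left
  at 15: 11 <= 15 <= 16, this is the LCA
LCA = 15


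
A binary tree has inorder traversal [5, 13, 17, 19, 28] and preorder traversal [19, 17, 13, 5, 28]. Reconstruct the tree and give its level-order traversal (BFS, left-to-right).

Inorder:  [5, 13, 17, 19, 28]
Preorder: [19, 17, 13, 5, 28]
Algorithm: preorder visits root first, so consume preorder in order;
for each root, split the current inorder slice at that value into
left-subtree inorder and right-subtree inorder, then recurse.
Recursive splits:
  root=19; inorder splits into left=[5, 13, 17], right=[28]
  root=17; inorder splits into left=[5, 13], right=[]
  root=13; inorder splits into left=[5], right=[]
  root=5; inorder splits into left=[], right=[]
  root=28; inorder splits into left=[], right=[]
Reconstructed level-order: [19, 17, 28, 13, 5]


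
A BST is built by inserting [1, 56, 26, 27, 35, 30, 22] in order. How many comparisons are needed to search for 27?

Search path for 27: 1 -> 56 -> 26 -> 27
Found: True
Comparisons: 4


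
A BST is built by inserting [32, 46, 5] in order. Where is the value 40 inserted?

Starting tree (level order): [32, 5, 46]
Insertion path: 32 -> 46
Result: insert 40 as left child of 46
Final tree (level order): [32, 5, 46, None, None, 40]


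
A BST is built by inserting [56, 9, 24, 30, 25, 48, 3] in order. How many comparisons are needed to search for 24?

Search path for 24: 56 -> 9 -> 24
Found: True
Comparisons: 3


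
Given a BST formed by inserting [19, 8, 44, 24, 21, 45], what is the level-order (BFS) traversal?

Tree insertion order: [19, 8, 44, 24, 21, 45]
Tree (level-order array): [19, 8, 44, None, None, 24, 45, 21]
BFS from the root, enqueuing left then right child of each popped node:
  queue [19] -> pop 19, enqueue [8, 44], visited so far: [19]
  queue [8, 44] -> pop 8, enqueue [none], visited so far: [19, 8]
  queue [44] -> pop 44, enqueue [24, 45], visited so far: [19, 8, 44]
  queue [24, 45] -> pop 24, enqueue [21], visited so far: [19, 8, 44, 24]
  queue [45, 21] -> pop 45, enqueue [none], visited so far: [19, 8, 44, 24, 45]
  queue [21] -> pop 21, enqueue [none], visited so far: [19, 8, 44, 24, 45, 21]
Result: [19, 8, 44, 24, 45, 21]


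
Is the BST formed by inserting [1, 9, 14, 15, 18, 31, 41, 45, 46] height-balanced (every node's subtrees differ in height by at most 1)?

Tree (level-order array): [1, None, 9, None, 14, None, 15, None, 18, None, 31, None, 41, None, 45, None, 46]
Definition: a tree is height-balanced if, at every node, |h(left) - h(right)| <= 1 (empty subtree has height -1).
Bottom-up per-node check:
  node 46: h_left=-1, h_right=-1, diff=0 [OK], height=0
  node 45: h_left=-1, h_right=0, diff=1 [OK], height=1
  node 41: h_left=-1, h_right=1, diff=2 [FAIL (|-1-1|=2 > 1)], height=2
  node 31: h_left=-1, h_right=2, diff=3 [FAIL (|-1-2|=3 > 1)], height=3
  node 18: h_left=-1, h_right=3, diff=4 [FAIL (|-1-3|=4 > 1)], height=4
  node 15: h_left=-1, h_right=4, diff=5 [FAIL (|-1-4|=5 > 1)], height=5
  node 14: h_left=-1, h_right=5, diff=6 [FAIL (|-1-5|=6 > 1)], height=6
  node 9: h_left=-1, h_right=6, diff=7 [FAIL (|-1-6|=7 > 1)], height=7
  node 1: h_left=-1, h_right=7, diff=8 [FAIL (|-1-7|=8 > 1)], height=8
Node 41 violates the condition: |-1 - 1| = 2 > 1.
Result: Not balanced


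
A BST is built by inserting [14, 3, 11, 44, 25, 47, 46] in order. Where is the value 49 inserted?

Starting tree (level order): [14, 3, 44, None, 11, 25, 47, None, None, None, None, 46]
Insertion path: 14 -> 44 -> 47
Result: insert 49 as right child of 47
Final tree (level order): [14, 3, 44, None, 11, 25, 47, None, None, None, None, 46, 49]


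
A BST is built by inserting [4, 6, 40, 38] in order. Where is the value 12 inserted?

Starting tree (level order): [4, None, 6, None, 40, 38]
Insertion path: 4 -> 6 -> 40 -> 38
Result: insert 12 as left child of 38
Final tree (level order): [4, None, 6, None, 40, 38, None, 12]


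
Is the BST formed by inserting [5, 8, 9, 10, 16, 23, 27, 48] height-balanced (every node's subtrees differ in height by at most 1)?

Tree (level-order array): [5, None, 8, None, 9, None, 10, None, 16, None, 23, None, 27, None, 48]
Definition: a tree is height-balanced if, at every node, |h(left) - h(right)| <= 1 (empty subtree has height -1).
Bottom-up per-node check:
  node 48: h_left=-1, h_right=-1, diff=0 [OK], height=0
  node 27: h_left=-1, h_right=0, diff=1 [OK], height=1
  node 23: h_left=-1, h_right=1, diff=2 [FAIL (|-1-1|=2 > 1)], height=2
  node 16: h_left=-1, h_right=2, diff=3 [FAIL (|-1-2|=3 > 1)], height=3
  node 10: h_left=-1, h_right=3, diff=4 [FAIL (|-1-3|=4 > 1)], height=4
  node 9: h_left=-1, h_right=4, diff=5 [FAIL (|-1-4|=5 > 1)], height=5
  node 8: h_left=-1, h_right=5, diff=6 [FAIL (|-1-5|=6 > 1)], height=6
  node 5: h_left=-1, h_right=6, diff=7 [FAIL (|-1-6|=7 > 1)], height=7
Node 23 violates the condition: |-1 - 1| = 2 > 1.
Result: Not balanced


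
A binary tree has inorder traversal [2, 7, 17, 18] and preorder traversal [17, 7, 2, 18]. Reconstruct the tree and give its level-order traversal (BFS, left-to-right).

Inorder:  [2, 7, 17, 18]
Preorder: [17, 7, 2, 18]
Algorithm: preorder visits root first, so consume preorder in order;
for each root, split the current inorder slice at that value into
left-subtree inorder and right-subtree inorder, then recurse.
Recursive splits:
  root=17; inorder splits into left=[2, 7], right=[18]
  root=7; inorder splits into left=[2], right=[]
  root=2; inorder splits into left=[], right=[]
  root=18; inorder splits into left=[], right=[]
Reconstructed level-order: [17, 7, 18, 2]


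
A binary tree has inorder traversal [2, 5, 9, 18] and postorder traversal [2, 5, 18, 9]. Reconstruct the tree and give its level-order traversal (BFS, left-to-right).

Inorder:   [2, 5, 9, 18]
Postorder: [2, 5, 18, 9]
Algorithm: postorder visits root last, so walk postorder right-to-left;
each value is the root of the current inorder slice — split it at that
value, recurse on the right subtree first, then the left.
Recursive splits:
  root=9; inorder splits into left=[2, 5], right=[18]
  root=18; inorder splits into left=[], right=[]
  root=5; inorder splits into left=[2], right=[]
  root=2; inorder splits into left=[], right=[]
Reconstructed level-order: [9, 5, 18, 2]


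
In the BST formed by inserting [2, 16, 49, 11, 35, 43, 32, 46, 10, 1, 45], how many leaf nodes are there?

Tree built from: [2, 16, 49, 11, 35, 43, 32, 46, 10, 1, 45]
Tree (level-order array): [2, 1, 16, None, None, 11, 49, 10, None, 35, None, None, None, 32, 43, None, None, None, 46, 45]
Rule: A leaf has 0 children.
Per-node child counts:
  node 2: 2 child(ren)
  node 1: 0 child(ren)
  node 16: 2 child(ren)
  node 11: 1 child(ren)
  node 10: 0 child(ren)
  node 49: 1 child(ren)
  node 35: 2 child(ren)
  node 32: 0 child(ren)
  node 43: 1 child(ren)
  node 46: 1 child(ren)
  node 45: 0 child(ren)
Matching nodes: [1, 10, 32, 45]
Count of leaf nodes: 4


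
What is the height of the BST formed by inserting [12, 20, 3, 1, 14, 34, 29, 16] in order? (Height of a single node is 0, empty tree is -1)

Insertion order: [12, 20, 3, 1, 14, 34, 29, 16]
Tree (level-order array): [12, 3, 20, 1, None, 14, 34, None, None, None, 16, 29]
Compute height bottom-up (empty subtree = -1):
  height(1) = 1 + max(-1, -1) = 0
  height(3) = 1 + max(0, -1) = 1
  height(16) = 1 + max(-1, -1) = 0
  height(14) = 1 + max(-1, 0) = 1
  height(29) = 1 + max(-1, -1) = 0
  height(34) = 1 + max(0, -1) = 1
  height(20) = 1 + max(1, 1) = 2
  height(12) = 1 + max(1, 2) = 3
Height = 3


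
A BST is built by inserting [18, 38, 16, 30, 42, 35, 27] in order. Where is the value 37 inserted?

Starting tree (level order): [18, 16, 38, None, None, 30, 42, 27, 35]
Insertion path: 18 -> 38 -> 30 -> 35
Result: insert 37 as right child of 35
Final tree (level order): [18, 16, 38, None, None, 30, 42, 27, 35, None, None, None, None, None, 37]


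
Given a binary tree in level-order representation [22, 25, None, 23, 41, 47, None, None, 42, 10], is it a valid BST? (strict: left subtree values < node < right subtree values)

Level-order array: [22, 25, None, 23, 41, 47, None, None, 42, 10]
Validate using subtree bounds (lo, hi): at each node, require lo < value < hi,
then recurse left with hi=value and right with lo=value.
Preorder trace (stopping at first violation):
  at node 22 with bounds (-inf, +inf): OK
  at node 25 with bounds (-inf, 22): VIOLATION
Node 25 violates its bound: not (-inf < 25 < 22).
Result: Not a valid BST


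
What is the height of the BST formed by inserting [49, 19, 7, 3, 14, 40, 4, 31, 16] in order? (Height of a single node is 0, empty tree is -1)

Insertion order: [49, 19, 7, 3, 14, 40, 4, 31, 16]
Tree (level-order array): [49, 19, None, 7, 40, 3, 14, 31, None, None, 4, None, 16]
Compute height bottom-up (empty subtree = -1):
  height(4) = 1 + max(-1, -1) = 0
  height(3) = 1 + max(-1, 0) = 1
  height(16) = 1 + max(-1, -1) = 0
  height(14) = 1 + max(-1, 0) = 1
  height(7) = 1 + max(1, 1) = 2
  height(31) = 1 + max(-1, -1) = 0
  height(40) = 1 + max(0, -1) = 1
  height(19) = 1 + max(2, 1) = 3
  height(49) = 1 + max(3, -1) = 4
Height = 4


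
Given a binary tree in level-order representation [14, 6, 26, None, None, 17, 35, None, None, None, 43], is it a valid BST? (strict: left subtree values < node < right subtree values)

Level-order array: [14, 6, 26, None, None, 17, 35, None, None, None, 43]
Validate using subtree bounds (lo, hi): at each node, require lo < value < hi,
then recurse left with hi=value and right with lo=value.
Preorder trace (stopping at first violation):
  at node 14 with bounds (-inf, +inf): OK
  at node 6 with bounds (-inf, 14): OK
  at node 26 with bounds (14, +inf): OK
  at node 17 with bounds (14, 26): OK
  at node 35 with bounds (26, +inf): OK
  at node 43 with bounds (35, +inf): OK
No violation found at any node.
Result: Valid BST


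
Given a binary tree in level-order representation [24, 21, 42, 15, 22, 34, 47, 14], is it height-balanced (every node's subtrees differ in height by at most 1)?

Tree (level-order array): [24, 21, 42, 15, 22, 34, 47, 14]
Definition: a tree is height-balanced if, at every node, |h(left) - h(right)| <= 1 (empty subtree has height -1).
Bottom-up per-node check:
  node 14: h_left=-1, h_right=-1, diff=0 [OK], height=0
  node 15: h_left=0, h_right=-1, diff=1 [OK], height=1
  node 22: h_left=-1, h_right=-1, diff=0 [OK], height=0
  node 21: h_left=1, h_right=0, diff=1 [OK], height=2
  node 34: h_left=-1, h_right=-1, diff=0 [OK], height=0
  node 47: h_left=-1, h_right=-1, diff=0 [OK], height=0
  node 42: h_left=0, h_right=0, diff=0 [OK], height=1
  node 24: h_left=2, h_right=1, diff=1 [OK], height=3
All nodes satisfy the balance condition.
Result: Balanced


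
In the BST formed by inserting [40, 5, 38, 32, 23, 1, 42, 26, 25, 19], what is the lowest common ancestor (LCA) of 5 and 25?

Tree insertion order: [40, 5, 38, 32, 23, 1, 42, 26, 25, 19]
Tree (level-order array): [40, 5, 42, 1, 38, None, None, None, None, 32, None, 23, None, 19, 26, None, None, 25]
In a BST, the LCA of p=5, q=25 is the first node v on the
root-to-leaf path with p <= v <= q (go left if both < v, right if both > v).
Walk from root:
  at 40: both 5 and 25 < 40, go left
  at 5: 5 <= 5 <= 25, this is the LCA
LCA = 5


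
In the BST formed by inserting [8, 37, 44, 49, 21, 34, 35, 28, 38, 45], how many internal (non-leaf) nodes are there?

Tree built from: [8, 37, 44, 49, 21, 34, 35, 28, 38, 45]
Tree (level-order array): [8, None, 37, 21, 44, None, 34, 38, 49, 28, 35, None, None, 45]
Rule: An internal node has at least one child.
Per-node child counts:
  node 8: 1 child(ren)
  node 37: 2 child(ren)
  node 21: 1 child(ren)
  node 34: 2 child(ren)
  node 28: 0 child(ren)
  node 35: 0 child(ren)
  node 44: 2 child(ren)
  node 38: 0 child(ren)
  node 49: 1 child(ren)
  node 45: 0 child(ren)
Matching nodes: [8, 37, 21, 34, 44, 49]
Count of internal (non-leaf) nodes: 6


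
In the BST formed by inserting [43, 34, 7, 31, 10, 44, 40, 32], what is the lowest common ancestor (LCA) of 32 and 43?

Tree insertion order: [43, 34, 7, 31, 10, 44, 40, 32]
Tree (level-order array): [43, 34, 44, 7, 40, None, None, None, 31, None, None, 10, 32]
In a BST, the LCA of p=32, q=43 is the first node v on the
root-to-leaf path with p <= v <= q (go left if both < v, right if both > v).
Walk from root:
  at 43: 32 <= 43 <= 43, this is the LCA
LCA = 43


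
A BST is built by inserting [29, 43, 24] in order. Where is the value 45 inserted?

Starting tree (level order): [29, 24, 43]
Insertion path: 29 -> 43
Result: insert 45 as right child of 43
Final tree (level order): [29, 24, 43, None, None, None, 45]


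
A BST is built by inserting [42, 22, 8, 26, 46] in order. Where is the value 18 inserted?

Starting tree (level order): [42, 22, 46, 8, 26]
Insertion path: 42 -> 22 -> 8
Result: insert 18 as right child of 8
Final tree (level order): [42, 22, 46, 8, 26, None, None, None, 18]


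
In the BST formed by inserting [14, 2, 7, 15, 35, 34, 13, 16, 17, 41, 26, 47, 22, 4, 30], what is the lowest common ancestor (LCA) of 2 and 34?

Tree insertion order: [14, 2, 7, 15, 35, 34, 13, 16, 17, 41, 26, 47, 22, 4, 30]
Tree (level-order array): [14, 2, 15, None, 7, None, 35, 4, 13, 34, 41, None, None, None, None, 16, None, None, 47, None, 17, None, None, None, 26, 22, 30]
In a BST, the LCA of p=2, q=34 is the first node v on the
root-to-leaf path with p <= v <= q (go left if both < v, right if both > v).
Walk from root:
  at 14: 2 <= 14 <= 34, this is the LCA
LCA = 14


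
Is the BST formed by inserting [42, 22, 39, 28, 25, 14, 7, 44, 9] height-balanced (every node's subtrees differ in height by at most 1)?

Tree (level-order array): [42, 22, 44, 14, 39, None, None, 7, None, 28, None, None, 9, 25]
Definition: a tree is height-balanced if, at every node, |h(left) - h(right)| <= 1 (empty subtree has height -1).
Bottom-up per-node check:
  node 9: h_left=-1, h_right=-1, diff=0 [OK], height=0
  node 7: h_left=-1, h_right=0, diff=1 [OK], height=1
  node 14: h_left=1, h_right=-1, diff=2 [FAIL (|1--1|=2 > 1)], height=2
  node 25: h_left=-1, h_right=-1, diff=0 [OK], height=0
  node 28: h_left=0, h_right=-1, diff=1 [OK], height=1
  node 39: h_left=1, h_right=-1, diff=2 [FAIL (|1--1|=2 > 1)], height=2
  node 22: h_left=2, h_right=2, diff=0 [OK], height=3
  node 44: h_left=-1, h_right=-1, diff=0 [OK], height=0
  node 42: h_left=3, h_right=0, diff=3 [FAIL (|3-0|=3 > 1)], height=4
Node 14 violates the condition: |1 - -1| = 2 > 1.
Result: Not balanced


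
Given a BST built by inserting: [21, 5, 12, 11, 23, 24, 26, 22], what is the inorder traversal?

Tree insertion order: [21, 5, 12, 11, 23, 24, 26, 22]
Tree (level-order array): [21, 5, 23, None, 12, 22, 24, 11, None, None, None, None, 26]
Inorder traversal: [5, 11, 12, 21, 22, 23, 24, 26]


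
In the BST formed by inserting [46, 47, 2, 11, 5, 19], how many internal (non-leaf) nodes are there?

Tree built from: [46, 47, 2, 11, 5, 19]
Tree (level-order array): [46, 2, 47, None, 11, None, None, 5, 19]
Rule: An internal node has at least one child.
Per-node child counts:
  node 46: 2 child(ren)
  node 2: 1 child(ren)
  node 11: 2 child(ren)
  node 5: 0 child(ren)
  node 19: 0 child(ren)
  node 47: 0 child(ren)
Matching nodes: [46, 2, 11]
Count of internal (non-leaf) nodes: 3


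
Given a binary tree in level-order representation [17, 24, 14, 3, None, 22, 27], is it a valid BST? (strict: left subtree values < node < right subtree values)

Level-order array: [17, 24, 14, 3, None, 22, 27]
Validate using subtree bounds (lo, hi): at each node, require lo < value < hi,
then recurse left with hi=value and right with lo=value.
Preorder trace (stopping at first violation):
  at node 17 with bounds (-inf, +inf): OK
  at node 24 with bounds (-inf, 17): VIOLATION
Node 24 violates its bound: not (-inf < 24 < 17).
Result: Not a valid BST


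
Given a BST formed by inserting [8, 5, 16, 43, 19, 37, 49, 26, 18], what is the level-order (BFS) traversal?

Tree insertion order: [8, 5, 16, 43, 19, 37, 49, 26, 18]
Tree (level-order array): [8, 5, 16, None, None, None, 43, 19, 49, 18, 37, None, None, None, None, 26]
BFS from the root, enqueuing left then right child of each popped node:
  queue [8] -> pop 8, enqueue [5, 16], visited so far: [8]
  queue [5, 16] -> pop 5, enqueue [none], visited so far: [8, 5]
  queue [16] -> pop 16, enqueue [43], visited so far: [8, 5, 16]
  queue [43] -> pop 43, enqueue [19, 49], visited so far: [8, 5, 16, 43]
  queue [19, 49] -> pop 19, enqueue [18, 37], visited so far: [8, 5, 16, 43, 19]
  queue [49, 18, 37] -> pop 49, enqueue [none], visited so far: [8, 5, 16, 43, 19, 49]
  queue [18, 37] -> pop 18, enqueue [none], visited so far: [8, 5, 16, 43, 19, 49, 18]
  queue [37] -> pop 37, enqueue [26], visited so far: [8, 5, 16, 43, 19, 49, 18, 37]
  queue [26] -> pop 26, enqueue [none], visited so far: [8, 5, 16, 43, 19, 49, 18, 37, 26]
Result: [8, 5, 16, 43, 19, 49, 18, 37, 26]


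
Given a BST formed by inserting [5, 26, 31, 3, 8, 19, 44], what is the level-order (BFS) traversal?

Tree insertion order: [5, 26, 31, 3, 8, 19, 44]
Tree (level-order array): [5, 3, 26, None, None, 8, 31, None, 19, None, 44]
BFS from the root, enqueuing left then right child of each popped node:
  queue [5] -> pop 5, enqueue [3, 26], visited so far: [5]
  queue [3, 26] -> pop 3, enqueue [none], visited so far: [5, 3]
  queue [26] -> pop 26, enqueue [8, 31], visited so far: [5, 3, 26]
  queue [8, 31] -> pop 8, enqueue [19], visited so far: [5, 3, 26, 8]
  queue [31, 19] -> pop 31, enqueue [44], visited so far: [5, 3, 26, 8, 31]
  queue [19, 44] -> pop 19, enqueue [none], visited so far: [5, 3, 26, 8, 31, 19]
  queue [44] -> pop 44, enqueue [none], visited so far: [5, 3, 26, 8, 31, 19, 44]
Result: [5, 3, 26, 8, 31, 19, 44]


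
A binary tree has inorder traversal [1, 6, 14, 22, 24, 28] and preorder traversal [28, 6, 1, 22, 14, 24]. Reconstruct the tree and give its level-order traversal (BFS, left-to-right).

Inorder:  [1, 6, 14, 22, 24, 28]
Preorder: [28, 6, 1, 22, 14, 24]
Algorithm: preorder visits root first, so consume preorder in order;
for each root, split the current inorder slice at that value into
left-subtree inorder and right-subtree inorder, then recurse.
Recursive splits:
  root=28; inorder splits into left=[1, 6, 14, 22, 24], right=[]
  root=6; inorder splits into left=[1], right=[14, 22, 24]
  root=1; inorder splits into left=[], right=[]
  root=22; inorder splits into left=[14], right=[24]
  root=14; inorder splits into left=[], right=[]
  root=24; inorder splits into left=[], right=[]
Reconstructed level-order: [28, 6, 1, 22, 14, 24]


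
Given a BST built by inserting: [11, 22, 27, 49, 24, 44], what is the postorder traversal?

Tree insertion order: [11, 22, 27, 49, 24, 44]
Tree (level-order array): [11, None, 22, None, 27, 24, 49, None, None, 44]
Postorder traversal: [24, 44, 49, 27, 22, 11]


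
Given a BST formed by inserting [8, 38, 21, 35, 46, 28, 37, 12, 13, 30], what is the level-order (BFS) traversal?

Tree insertion order: [8, 38, 21, 35, 46, 28, 37, 12, 13, 30]
Tree (level-order array): [8, None, 38, 21, 46, 12, 35, None, None, None, 13, 28, 37, None, None, None, 30]
BFS from the root, enqueuing left then right child of each popped node:
  queue [8] -> pop 8, enqueue [38], visited so far: [8]
  queue [38] -> pop 38, enqueue [21, 46], visited so far: [8, 38]
  queue [21, 46] -> pop 21, enqueue [12, 35], visited so far: [8, 38, 21]
  queue [46, 12, 35] -> pop 46, enqueue [none], visited so far: [8, 38, 21, 46]
  queue [12, 35] -> pop 12, enqueue [13], visited so far: [8, 38, 21, 46, 12]
  queue [35, 13] -> pop 35, enqueue [28, 37], visited so far: [8, 38, 21, 46, 12, 35]
  queue [13, 28, 37] -> pop 13, enqueue [none], visited so far: [8, 38, 21, 46, 12, 35, 13]
  queue [28, 37] -> pop 28, enqueue [30], visited so far: [8, 38, 21, 46, 12, 35, 13, 28]
  queue [37, 30] -> pop 37, enqueue [none], visited so far: [8, 38, 21, 46, 12, 35, 13, 28, 37]
  queue [30] -> pop 30, enqueue [none], visited so far: [8, 38, 21, 46, 12, 35, 13, 28, 37, 30]
Result: [8, 38, 21, 46, 12, 35, 13, 28, 37, 30]


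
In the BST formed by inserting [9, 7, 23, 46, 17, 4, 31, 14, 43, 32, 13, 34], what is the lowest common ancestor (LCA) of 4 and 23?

Tree insertion order: [9, 7, 23, 46, 17, 4, 31, 14, 43, 32, 13, 34]
Tree (level-order array): [9, 7, 23, 4, None, 17, 46, None, None, 14, None, 31, None, 13, None, None, 43, None, None, 32, None, None, 34]
In a BST, the LCA of p=4, q=23 is the first node v on the
root-to-leaf path with p <= v <= q (go left if both < v, right if both > v).
Walk from root:
  at 9: 4 <= 9 <= 23, this is the LCA
LCA = 9


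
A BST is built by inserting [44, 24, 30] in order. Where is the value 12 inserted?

Starting tree (level order): [44, 24, None, None, 30]
Insertion path: 44 -> 24
Result: insert 12 as left child of 24
Final tree (level order): [44, 24, None, 12, 30]


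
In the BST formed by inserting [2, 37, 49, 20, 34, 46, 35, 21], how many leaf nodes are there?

Tree built from: [2, 37, 49, 20, 34, 46, 35, 21]
Tree (level-order array): [2, None, 37, 20, 49, None, 34, 46, None, 21, 35]
Rule: A leaf has 0 children.
Per-node child counts:
  node 2: 1 child(ren)
  node 37: 2 child(ren)
  node 20: 1 child(ren)
  node 34: 2 child(ren)
  node 21: 0 child(ren)
  node 35: 0 child(ren)
  node 49: 1 child(ren)
  node 46: 0 child(ren)
Matching nodes: [21, 35, 46]
Count of leaf nodes: 3


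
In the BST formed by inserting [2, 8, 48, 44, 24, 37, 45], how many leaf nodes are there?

Tree built from: [2, 8, 48, 44, 24, 37, 45]
Tree (level-order array): [2, None, 8, None, 48, 44, None, 24, 45, None, 37]
Rule: A leaf has 0 children.
Per-node child counts:
  node 2: 1 child(ren)
  node 8: 1 child(ren)
  node 48: 1 child(ren)
  node 44: 2 child(ren)
  node 24: 1 child(ren)
  node 37: 0 child(ren)
  node 45: 0 child(ren)
Matching nodes: [37, 45]
Count of leaf nodes: 2


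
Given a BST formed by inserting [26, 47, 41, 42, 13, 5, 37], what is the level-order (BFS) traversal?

Tree insertion order: [26, 47, 41, 42, 13, 5, 37]
Tree (level-order array): [26, 13, 47, 5, None, 41, None, None, None, 37, 42]
BFS from the root, enqueuing left then right child of each popped node:
  queue [26] -> pop 26, enqueue [13, 47], visited so far: [26]
  queue [13, 47] -> pop 13, enqueue [5], visited so far: [26, 13]
  queue [47, 5] -> pop 47, enqueue [41], visited so far: [26, 13, 47]
  queue [5, 41] -> pop 5, enqueue [none], visited so far: [26, 13, 47, 5]
  queue [41] -> pop 41, enqueue [37, 42], visited so far: [26, 13, 47, 5, 41]
  queue [37, 42] -> pop 37, enqueue [none], visited so far: [26, 13, 47, 5, 41, 37]
  queue [42] -> pop 42, enqueue [none], visited so far: [26, 13, 47, 5, 41, 37, 42]
Result: [26, 13, 47, 5, 41, 37, 42]


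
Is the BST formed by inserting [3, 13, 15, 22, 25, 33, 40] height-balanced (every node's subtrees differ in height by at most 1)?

Tree (level-order array): [3, None, 13, None, 15, None, 22, None, 25, None, 33, None, 40]
Definition: a tree is height-balanced if, at every node, |h(left) - h(right)| <= 1 (empty subtree has height -1).
Bottom-up per-node check:
  node 40: h_left=-1, h_right=-1, diff=0 [OK], height=0
  node 33: h_left=-1, h_right=0, diff=1 [OK], height=1
  node 25: h_left=-1, h_right=1, diff=2 [FAIL (|-1-1|=2 > 1)], height=2
  node 22: h_left=-1, h_right=2, diff=3 [FAIL (|-1-2|=3 > 1)], height=3
  node 15: h_left=-1, h_right=3, diff=4 [FAIL (|-1-3|=4 > 1)], height=4
  node 13: h_left=-1, h_right=4, diff=5 [FAIL (|-1-4|=5 > 1)], height=5
  node 3: h_left=-1, h_right=5, diff=6 [FAIL (|-1-5|=6 > 1)], height=6
Node 25 violates the condition: |-1 - 1| = 2 > 1.
Result: Not balanced


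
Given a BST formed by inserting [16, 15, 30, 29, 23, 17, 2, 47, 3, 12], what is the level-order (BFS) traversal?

Tree insertion order: [16, 15, 30, 29, 23, 17, 2, 47, 3, 12]
Tree (level-order array): [16, 15, 30, 2, None, 29, 47, None, 3, 23, None, None, None, None, 12, 17]
BFS from the root, enqueuing left then right child of each popped node:
  queue [16] -> pop 16, enqueue [15, 30], visited so far: [16]
  queue [15, 30] -> pop 15, enqueue [2], visited so far: [16, 15]
  queue [30, 2] -> pop 30, enqueue [29, 47], visited so far: [16, 15, 30]
  queue [2, 29, 47] -> pop 2, enqueue [3], visited so far: [16, 15, 30, 2]
  queue [29, 47, 3] -> pop 29, enqueue [23], visited so far: [16, 15, 30, 2, 29]
  queue [47, 3, 23] -> pop 47, enqueue [none], visited so far: [16, 15, 30, 2, 29, 47]
  queue [3, 23] -> pop 3, enqueue [12], visited so far: [16, 15, 30, 2, 29, 47, 3]
  queue [23, 12] -> pop 23, enqueue [17], visited so far: [16, 15, 30, 2, 29, 47, 3, 23]
  queue [12, 17] -> pop 12, enqueue [none], visited so far: [16, 15, 30, 2, 29, 47, 3, 23, 12]
  queue [17] -> pop 17, enqueue [none], visited so far: [16, 15, 30, 2, 29, 47, 3, 23, 12, 17]
Result: [16, 15, 30, 2, 29, 47, 3, 23, 12, 17]


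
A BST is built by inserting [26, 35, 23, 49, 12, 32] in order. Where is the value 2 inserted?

Starting tree (level order): [26, 23, 35, 12, None, 32, 49]
Insertion path: 26 -> 23 -> 12
Result: insert 2 as left child of 12
Final tree (level order): [26, 23, 35, 12, None, 32, 49, 2]


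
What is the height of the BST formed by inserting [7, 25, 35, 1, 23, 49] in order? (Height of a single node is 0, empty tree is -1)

Insertion order: [7, 25, 35, 1, 23, 49]
Tree (level-order array): [7, 1, 25, None, None, 23, 35, None, None, None, 49]
Compute height bottom-up (empty subtree = -1):
  height(1) = 1 + max(-1, -1) = 0
  height(23) = 1 + max(-1, -1) = 0
  height(49) = 1 + max(-1, -1) = 0
  height(35) = 1 + max(-1, 0) = 1
  height(25) = 1 + max(0, 1) = 2
  height(7) = 1 + max(0, 2) = 3
Height = 3


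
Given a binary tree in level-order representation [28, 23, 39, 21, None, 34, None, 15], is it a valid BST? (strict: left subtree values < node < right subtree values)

Level-order array: [28, 23, 39, 21, None, 34, None, 15]
Validate using subtree bounds (lo, hi): at each node, require lo < value < hi,
then recurse left with hi=value and right with lo=value.
Preorder trace (stopping at first violation):
  at node 28 with bounds (-inf, +inf): OK
  at node 23 with bounds (-inf, 28): OK
  at node 21 with bounds (-inf, 23): OK
  at node 15 with bounds (-inf, 21): OK
  at node 39 with bounds (28, +inf): OK
  at node 34 with bounds (28, 39): OK
No violation found at any node.
Result: Valid BST


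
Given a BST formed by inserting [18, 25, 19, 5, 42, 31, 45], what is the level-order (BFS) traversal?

Tree insertion order: [18, 25, 19, 5, 42, 31, 45]
Tree (level-order array): [18, 5, 25, None, None, 19, 42, None, None, 31, 45]
BFS from the root, enqueuing left then right child of each popped node:
  queue [18] -> pop 18, enqueue [5, 25], visited so far: [18]
  queue [5, 25] -> pop 5, enqueue [none], visited so far: [18, 5]
  queue [25] -> pop 25, enqueue [19, 42], visited so far: [18, 5, 25]
  queue [19, 42] -> pop 19, enqueue [none], visited so far: [18, 5, 25, 19]
  queue [42] -> pop 42, enqueue [31, 45], visited so far: [18, 5, 25, 19, 42]
  queue [31, 45] -> pop 31, enqueue [none], visited so far: [18, 5, 25, 19, 42, 31]
  queue [45] -> pop 45, enqueue [none], visited so far: [18, 5, 25, 19, 42, 31, 45]
Result: [18, 5, 25, 19, 42, 31, 45]


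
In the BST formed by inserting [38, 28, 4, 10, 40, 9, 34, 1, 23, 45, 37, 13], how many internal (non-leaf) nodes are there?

Tree built from: [38, 28, 4, 10, 40, 9, 34, 1, 23, 45, 37, 13]
Tree (level-order array): [38, 28, 40, 4, 34, None, 45, 1, 10, None, 37, None, None, None, None, 9, 23, None, None, None, None, 13]
Rule: An internal node has at least one child.
Per-node child counts:
  node 38: 2 child(ren)
  node 28: 2 child(ren)
  node 4: 2 child(ren)
  node 1: 0 child(ren)
  node 10: 2 child(ren)
  node 9: 0 child(ren)
  node 23: 1 child(ren)
  node 13: 0 child(ren)
  node 34: 1 child(ren)
  node 37: 0 child(ren)
  node 40: 1 child(ren)
  node 45: 0 child(ren)
Matching nodes: [38, 28, 4, 10, 23, 34, 40]
Count of internal (non-leaf) nodes: 7


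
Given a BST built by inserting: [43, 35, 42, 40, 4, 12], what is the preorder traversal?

Tree insertion order: [43, 35, 42, 40, 4, 12]
Tree (level-order array): [43, 35, None, 4, 42, None, 12, 40]
Preorder traversal: [43, 35, 4, 12, 42, 40]


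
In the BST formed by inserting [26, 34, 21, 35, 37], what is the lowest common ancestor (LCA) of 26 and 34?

Tree insertion order: [26, 34, 21, 35, 37]
Tree (level-order array): [26, 21, 34, None, None, None, 35, None, 37]
In a BST, the LCA of p=26, q=34 is the first node v on the
root-to-leaf path with p <= v <= q (go left if both < v, right if both > v).
Walk from root:
  at 26: 26 <= 26 <= 34, this is the LCA
LCA = 26


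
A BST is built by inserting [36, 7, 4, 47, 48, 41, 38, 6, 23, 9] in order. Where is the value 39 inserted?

Starting tree (level order): [36, 7, 47, 4, 23, 41, 48, None, 6, 9, None, 38]
Insertion path: 36 -> 47 -> 41 -> 38
Result: insert 39 as right child of 38
Final tree (level order): [36, 7, 47, 4, 23, 41, 48, None, 6, 9, None, 38, None, None, None, None, None, None, None, None, 39]


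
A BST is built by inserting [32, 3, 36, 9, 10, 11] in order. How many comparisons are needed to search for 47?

Search path for 47: 32 -> 36
Found: False
Comparisons: 2


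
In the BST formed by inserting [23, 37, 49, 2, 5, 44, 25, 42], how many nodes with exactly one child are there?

Tree built from: [23, 37, 49, 2, 5, 44, 25, 42]
Tree (level-order array): [23, 2, 37, None, 5, 25, 49, None, None, None, None, 44, None, 42]
Rule: These are nodes with exactly 1 non-null child.
Per-node child counts:
  node 23: 2 child(ren)
  node 2: 1 child(ren)
  node 5: 0 child(ren)
  node 37: 2 child(ren)
  node 25: 0 child(ren)
  node 49: 1 child(ren)
  node 44: 1 child(ren)
  node 42: 0 child(ren)
Matching nodes: [2, 49, 44]
Count of nodes with exactly one child: 3


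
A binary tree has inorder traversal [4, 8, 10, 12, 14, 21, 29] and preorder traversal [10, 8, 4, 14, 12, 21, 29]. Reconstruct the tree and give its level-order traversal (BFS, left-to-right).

Inorder:  [4, 8, 10, 12, 14, 21, 29]
Preorder: [10, 8, 4, 14, 12, 21, 29]
Algorithm: preorder visits root first, so consume preorder in order;
for each root, split the current inorder slice at that value into
left-subtree inorder and right-subtree inorder, then recurse.
Recursive splits:
  root=10; inorder splits into left=[4, 8], right=[12, 14, 21, 29]
  root=8; inorder splits into left=[4], right=[]
  root=4; inorder splits into left=[], right=[]
  root=14; inorder splits into left=[12], right=[21, 29]
  root=12; inorder splits into left=[], right=[]
  root=21; inorder splits into left=[], right=[29]
  root=29; inorder splits into left=[], right=[]
Reconstructed level-order: [10, 8, 14, 4, 12, 21, 29]


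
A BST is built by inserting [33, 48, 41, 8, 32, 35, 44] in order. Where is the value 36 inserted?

Starting tree (level order): [33, 8, 48, None, 32, 41, None, None, None, 35, 44]
Insertion path: 33 -> 48 -> 41 -> 35
Result: insert 36 as right child of 35
Final tree (level order): [33, 8, 48, None, 32, 41, None, None, None, 35, 44, None, 36]


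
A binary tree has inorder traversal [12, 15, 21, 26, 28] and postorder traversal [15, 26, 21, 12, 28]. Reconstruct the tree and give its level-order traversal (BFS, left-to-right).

Inorder:   [12, 15, 21, 26, 28]
Postorder: [15, 26, 21, 12, 28]
Algorithm: postorder visits root last, so walk postorder right-to-left;
each value is the root of the current inorder slice — split it at that
value, recurse on the right subtree first, then the left.
Recursive splits:
  root=28; inorder splits into left=[12, 15, 21, 26], right=[]
  root=12; inorder splits into left=[], right=[15, 21, 26]
  root=21; inorder splits into left=[15], right=[26]
  root=26; inorder splits into left=[], right=[]
  root=15; inorder splits into left=[], right=[]
Reconstructed level-order: [28, 12, 21, 15, 26]


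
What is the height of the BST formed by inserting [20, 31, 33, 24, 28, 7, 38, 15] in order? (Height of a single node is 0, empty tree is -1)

Insertion order: [20, 31, 33, 24, 28, 7, 38, 15]
Tree (level-order array): [20, 7, 31, None, 15, 24, 33, None, None, None, 28, None, 38]
Compute height bottom-up (empty subtree = -1):
  height(15) = 1 + max(-1, -1) = 0
  height(7) = 1 + max(-1, 0) = 1
  height(28) = 1 + max(-1, -1) = 0
  height(24) = 1 + max(-1, 0) = 1
  height(38) = 1 + max(-1, -1) = 0
  height(33) = 1 + max(-1, 0) = 1
  height(31) = 1 + max(1, 1) = 2
  height(20) = 1 + max(1, 2) = 3
Height = 3


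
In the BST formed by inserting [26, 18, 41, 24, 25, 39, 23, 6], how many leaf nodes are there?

Tree built from: [26, 18, 41, 24, 25, 39, 23, 6]
Tree (level-order array): [26, 18, 41, 6, 24, 39, None, None, None, 23, 25]
Rule: A leaf has 0 children.
Per-node child counts:
  node 26: 2 child(ren)
  node 18: 2 child(ren)
  node 6: 0 child(ren)
  node 24: 2 child(ren)
  node 23: 0 child(ren)
  node 25: 0 child(ren)
  node 41: 1 child(ren)
  node 39: 0 child(ren)
Matching nodes: [6, 23, 25, 39]
Count of leaf nodes: 4


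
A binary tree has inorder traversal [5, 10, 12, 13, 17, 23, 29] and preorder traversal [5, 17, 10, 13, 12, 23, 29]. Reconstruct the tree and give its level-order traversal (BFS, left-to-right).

Inorder:  [5, 10, 12, 13, 17, 23, 29]
Preorder: [5, 17, 10, 13, 12, 23, 29]
Algorithm: preorder visits root first, so consume preorder in order;
for each root, split the current inorder slice at that value into
left-subtree inorder and right-subtree inorder, then recurse.
Recursive splits:
  root=5; inorder splits into left=[], right=[10, 12, 13, 17, 23, 29]
  root=17; inorder splits into left=[10, 12, 13], right=[23, 29]
  root=10; inorder splits into left=[], right=[12, 13]
  root=13; inorder splits into left=[12], right=[]
  root=12; inorder splits into left=[], right=[]
  root=23; inorder splits into left=[], right=[29]
  root=29; inorder splits into left=[], right=[]
Reconstructed level-order: [5, 17, 10, 23, 13, 29, 12]


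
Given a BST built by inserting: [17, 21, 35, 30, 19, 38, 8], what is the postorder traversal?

Tree insertion order: [17, 21, 35, 30, 19, 38, 8]
Tree (level-order array): [17, 8, 21, None, None, 19, 35, None, None, 30, 38]
Postorder traversal: [8, 19, 30, 38, 35, 21, 17]


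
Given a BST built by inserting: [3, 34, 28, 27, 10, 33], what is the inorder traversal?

Tree insertion order: [3, 34, 28, 27, 10, 33]
Tree (level-order array): [3, None, 34, 28, None, 27, 33, 10]
Inorder traversal: [3, 10, 27, 28, 33, 34]


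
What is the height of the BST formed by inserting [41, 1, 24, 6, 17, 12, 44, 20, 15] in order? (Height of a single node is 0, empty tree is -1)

Insertion order: [41, 1, 24, 6, 17, 12, 44, 20, 15]
Tree (level-order array): [41, 1, 44, None, 24, None, None, 6, None, None, 17, 12, 20, None, 15]
Compute height bottom-up (empty subtree = -1):
  height(15) = 1 + max(-1, -1) = 0
  height(12) = 1 + max(-1, 0) = 1
  height(20) = 1 + max(-1, -1) = 0
  height(17) = 1 + max(1, 0) = 2
  height(6) = 1 + max(-1, 2) = 3
  height(24) = 1 + max(3, -1) = 4
  height(1) = 1 + max(-1, 4) = 5
  height(44) = 1 + max(-1, -1) = 0
  height(41) = 1 + max(5, 0) = 6
Height = 6


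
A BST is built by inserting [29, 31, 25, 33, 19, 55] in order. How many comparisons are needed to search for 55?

Search path for 55: 29 -> 31 -> 33 -> 55
Found: True
Comparisons: 4


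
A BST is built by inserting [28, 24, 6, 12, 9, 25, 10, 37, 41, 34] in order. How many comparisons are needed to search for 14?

Search path for 14: 28 -> 24 -> 6 -> 12
Found: False
Comparisons: 4


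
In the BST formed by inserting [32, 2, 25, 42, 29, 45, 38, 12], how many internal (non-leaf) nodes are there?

Tree built from: [32, 2, 25, 42, 29, 45, 38, 12]
Tree (level-order array): [32, 2, 42, None, 25, 38, 45, 12, 29]
Rule: An internal node has at least one child.
Per-node child counts:
  node 32: 2 child(ren)
  node 2: 1 child(ren)
  node 25: 2 child(ren)
  node 12: 0 child(ren)
  node 29: 0 child(ren)
  node 42: 2 child(ren)
  node 38: 0 child(ren)
  node 45: 0 child(ren)
Matching nodes: [32, 2, 25, 42]
Count of internal (non-leaf) nodes: 4


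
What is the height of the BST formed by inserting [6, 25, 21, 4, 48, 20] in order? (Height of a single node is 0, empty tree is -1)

Insertion order: [6, 25, 21, 4, 48, 20]
Tree (level-order array): [6, 4, 25, None, None, 21, 48, 20]
Compute height bottom-up (empty subtree = -1):
  height(4) = 1 + max(-1, -1) = 0
  height(20) = 1 + max(-1, -1) = 0
  height(21) = 1 + max(0, -1) = 1
  height(48) = 1 + max(-1, -1) = 0
  height(25) = 1 + max(1, 0) = 2
  height(6) = 1 + max(0, 2) = 3
Height = 3


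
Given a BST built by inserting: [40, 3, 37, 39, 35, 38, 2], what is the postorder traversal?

Tree insertion order: [40, 3, 37, 39, 35, 38, 2]
Tree (level-order array): [40, 3, None, 2, 37, None, None, 35, 39, None, None, 38]
Postorder traversal: [2, 35, 38, 39, 37, 3, 40]
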